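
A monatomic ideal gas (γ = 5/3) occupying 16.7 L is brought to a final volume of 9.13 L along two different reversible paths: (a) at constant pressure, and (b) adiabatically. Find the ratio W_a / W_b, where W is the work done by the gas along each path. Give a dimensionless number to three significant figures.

Path (a) isobaric: W = P₁(V₂ − V₁) → W_a/(P₁V₁) = -0.4533.
Path (b) adiabatic: W = P₁V₁(1 − (V₁/V₂)^(γ−1))/(γ−1) → W_b/(P₁V₁) = -0.7435.
W_a / W_b = -0.4533 / -0.7435 = 0.6097.

W_a / W_b ≈ 0.610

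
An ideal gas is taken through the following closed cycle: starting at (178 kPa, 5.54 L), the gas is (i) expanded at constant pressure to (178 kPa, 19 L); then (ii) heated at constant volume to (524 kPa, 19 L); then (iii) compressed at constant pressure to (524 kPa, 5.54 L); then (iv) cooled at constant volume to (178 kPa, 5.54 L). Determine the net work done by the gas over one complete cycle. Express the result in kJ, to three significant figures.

Constant-volume legs do no work.
W(i) = (178)(19 − 5.54) = 2396 J; W(iii) = (524)(5.54 − 19) = -7053 J.
W_net = 2396 − 7053 = -4657 J (the counter-clockwise enclosed area).

W_net ≈ -4.66 kJ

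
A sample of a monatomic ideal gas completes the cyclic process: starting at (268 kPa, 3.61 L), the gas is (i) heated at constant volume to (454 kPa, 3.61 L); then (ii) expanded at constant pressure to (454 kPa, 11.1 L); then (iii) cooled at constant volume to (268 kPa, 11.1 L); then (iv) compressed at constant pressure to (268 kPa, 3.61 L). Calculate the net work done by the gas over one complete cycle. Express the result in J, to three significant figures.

Constant-volume legs do no work.
W(ii) = (454)(11.1 − 3.61) = 3400 J; W(iv) = (268)(3.61 − 11.1) = -2007 J.
W_net = 3400 − 2007 = 1393 J (the clockwise enclosed area).

W_net ≈ 1390 J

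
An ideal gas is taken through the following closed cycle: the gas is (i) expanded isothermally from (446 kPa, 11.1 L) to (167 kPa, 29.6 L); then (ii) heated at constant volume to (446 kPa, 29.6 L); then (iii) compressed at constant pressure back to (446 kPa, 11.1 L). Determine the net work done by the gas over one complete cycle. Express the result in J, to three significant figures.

W_net ≈ -3400 J

Leg (i): W = PᵢVᵢ ln(V_f/Vᵢ) = (4951) ln(29.6/11.1) = 4856 J.
Leg (ii): W = 0.
Leg (iii): W = PΔV = (446)(11.1 − 29.6) = -8251 J.
W_net = 4856 − 8251 = -3395 J.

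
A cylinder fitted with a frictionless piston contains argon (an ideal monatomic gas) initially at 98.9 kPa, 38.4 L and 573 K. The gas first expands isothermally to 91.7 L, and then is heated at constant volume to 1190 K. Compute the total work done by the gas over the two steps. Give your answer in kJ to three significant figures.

W_total ≈ 3.31 kJ

Step 1 (isothermal): W = P₁V₁ ln(V₂/V₁) = (3798) ln(91.7/38.4) = 3306 J.
Step 2 (isochoric): W = 0 (constant volume).
W_total = 3306 + 0 = 3306 J.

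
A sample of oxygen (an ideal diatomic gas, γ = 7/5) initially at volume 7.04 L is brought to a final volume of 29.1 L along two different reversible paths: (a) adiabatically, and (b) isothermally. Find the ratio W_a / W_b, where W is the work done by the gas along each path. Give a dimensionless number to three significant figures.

W_a / W_b ≈ 0.763

Path (a) adiabatic: W = P₁V₁(1 − (V₁/V₂)^(γ−1))/(γ−1) → W_a/(P₁V₁) = 1.083.
Path (b) isothermal: W = P₁V₁ ln(V₂/V₁) → W_b/(P₁V₁) = 1.419.
W_a / W_b = 1.083 / 1.419 = 0.763.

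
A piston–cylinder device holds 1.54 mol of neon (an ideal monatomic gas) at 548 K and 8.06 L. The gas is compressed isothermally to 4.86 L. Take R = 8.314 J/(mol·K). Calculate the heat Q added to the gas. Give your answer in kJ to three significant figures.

Q ≈ -3.55 kJ

Isothermal ⇒ ΔU = 0, so Q = W = nRT ln(V₂/V₁).
Q = (1.54)(8.314)(548) ln(4.86/8.06) = 7016 × -0.5059 = -3549 J.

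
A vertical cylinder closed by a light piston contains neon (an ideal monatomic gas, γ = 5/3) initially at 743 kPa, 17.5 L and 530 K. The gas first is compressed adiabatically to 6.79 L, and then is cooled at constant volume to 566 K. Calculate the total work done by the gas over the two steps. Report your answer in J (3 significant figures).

W_total ≈ -17200 J

Step 1 (adiabatic): W = (P₁V₁ − P₂V₂)/(γ−1) = (13002 − 24442)/0.667 = -17159 J.
Step 2 (isochoric): W = 0 (constant volume).
W_total = -17159 + 0 = -17159 J.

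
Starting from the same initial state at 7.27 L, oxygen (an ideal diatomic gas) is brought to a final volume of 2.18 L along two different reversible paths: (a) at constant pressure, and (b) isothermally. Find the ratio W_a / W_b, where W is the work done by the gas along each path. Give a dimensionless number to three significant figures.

W_a / W_b ≈ 0.581

Path (a) isobaric: W = P₁(V₂ − V₁) → W_a/(P₁V₁) = -0.7001.
Path (b) isothermal: W = P₁V₁ ln(V₂/V₁) → W_b/(P₁V₁) = -1.204.
W_a / W_b = -0.7001 / -1.204 = 0.5813.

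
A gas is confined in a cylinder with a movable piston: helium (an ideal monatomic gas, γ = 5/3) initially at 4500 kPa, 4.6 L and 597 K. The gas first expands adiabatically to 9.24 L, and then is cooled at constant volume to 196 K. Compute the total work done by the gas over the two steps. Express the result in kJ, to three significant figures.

Step 1 (adiabatic): W = (P₁V₁ − P₂V₂)/(γ−1) = (20700 − 13003)/0.667 = 11546 J.
Step 2 (isochoric): W = 0 (constant volume).
W_total = 11546 + 0 = 11546 J.

W_total ≈ 11.5 kJ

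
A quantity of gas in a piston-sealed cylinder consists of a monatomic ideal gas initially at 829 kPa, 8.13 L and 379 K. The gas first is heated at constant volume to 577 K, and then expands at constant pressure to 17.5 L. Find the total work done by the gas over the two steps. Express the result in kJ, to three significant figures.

W_total ≈ 11.8 kJ

Step 1 (isochoric): W = 0 (constant volume).
After step 1: P = 1262 kPa (V unchanged).
Step 2 (isobaric): W = PΔV = (1262 kPa)(17.5 − 8.13 L) = 11826 J.
W_total = 0 + 11826 = 11826 J.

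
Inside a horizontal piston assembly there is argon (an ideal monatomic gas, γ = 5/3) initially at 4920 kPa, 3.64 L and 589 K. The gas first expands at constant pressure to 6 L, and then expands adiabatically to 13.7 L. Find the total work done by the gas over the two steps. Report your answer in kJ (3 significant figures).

Step 1 (isobaric): W = PΔV = (4920 kPa)(6 − 3.64 L) = 11611 J.
After step 1: P = 4920 kPa, V = 6 L, T = 970.9 K.
Step 2 (adiabatic): W = (P₁V₁ − P₂V₂)/(γ−1) = (29520 − 17024)/0.667 = 18743 J.
W_total = 11611 + 18743 = 30355 J.

W_total ≈ 30.4 kJ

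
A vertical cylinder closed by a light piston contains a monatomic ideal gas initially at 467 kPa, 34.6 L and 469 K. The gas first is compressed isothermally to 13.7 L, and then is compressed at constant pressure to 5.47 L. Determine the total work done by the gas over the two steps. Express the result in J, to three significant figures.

Step 1 (isothermal): W = P₁V₁ ln(V₂/V₁) = (16158) ln(13.7/34.6) = -14970 J.
After step 1: P = 1179 kPa, V = 13.7 L, T = 469 K.
Step 2 (isobaric): W = PΔV = (1179 kPa)(5.47 − 13.7 L) = -9707 J.
W_total = -14970 − 9707 = -24677 J.

W_total ≈ -24700 J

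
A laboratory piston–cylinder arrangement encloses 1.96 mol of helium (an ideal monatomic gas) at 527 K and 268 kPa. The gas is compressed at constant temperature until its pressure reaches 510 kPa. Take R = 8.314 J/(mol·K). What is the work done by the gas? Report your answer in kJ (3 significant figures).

W ≈ -5.53 kJ

Isothermal process: W = nRT ln(V₂/V₁) = nRT ln(P₁/P₂).
W = (1.96)(8.314)(527) × ln(268/510)
  = 8588 × ln(0.5255) = 8588 × -0.6434
W_by_gas = -5526 J.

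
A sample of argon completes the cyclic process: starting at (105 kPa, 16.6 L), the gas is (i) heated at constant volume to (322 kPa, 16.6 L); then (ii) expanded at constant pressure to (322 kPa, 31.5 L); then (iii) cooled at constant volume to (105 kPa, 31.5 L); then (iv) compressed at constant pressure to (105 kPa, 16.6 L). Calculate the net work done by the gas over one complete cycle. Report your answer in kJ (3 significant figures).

W_net ≈ 3.23 kJ

Constant-volume legs do no work.
W(ii) = (322)(31.5 − 16.6) = 4798 J; W(iv) = (105)(16.6 − 31.5) = -1564 J.
W_net = 4798 − 1564 = 3233 J (the clockwise enclosed area).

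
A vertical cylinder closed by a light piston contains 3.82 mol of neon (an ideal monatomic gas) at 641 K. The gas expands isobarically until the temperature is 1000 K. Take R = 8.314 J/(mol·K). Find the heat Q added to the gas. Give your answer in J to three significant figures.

Isobaric: W = nRΔT = (3.82)(8.314)(359) = 11402 J.
ΔU = nCᵥΔT with Cᵥ = 3R/2: ΔU = (3.82)(12.47)(359) = 17102 J.
Q = ΔU + W = 17102 + 11402 = 28504 J.

Q ≈ 28500 J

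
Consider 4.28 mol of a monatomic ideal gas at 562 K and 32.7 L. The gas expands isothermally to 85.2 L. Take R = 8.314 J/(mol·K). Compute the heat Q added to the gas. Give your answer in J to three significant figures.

Isothermal ⇒ ΔU = 0, so Q = W = nRT ln(V₂/V₁).
Q = (4.28)(8.314)(562) ln(85.2/32.7) = 19998 × 0.9576 = 19151 J.

Q ≈ 19200 J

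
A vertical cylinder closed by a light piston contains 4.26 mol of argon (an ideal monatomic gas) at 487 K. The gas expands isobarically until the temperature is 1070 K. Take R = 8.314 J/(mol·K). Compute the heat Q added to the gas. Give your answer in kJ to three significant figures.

Isobaric: W = nRΔT = (4.26)(8.314)(583) = 20648 J.
ΔU = nCᵥΔT with Cᵥ = 3R/2: ΔU = (4.26)(12.47)(583) = 30973 J.
Q = ΔU + W = 30973 + 20648 = 51621 J.

Q ≈ 51.6 kJ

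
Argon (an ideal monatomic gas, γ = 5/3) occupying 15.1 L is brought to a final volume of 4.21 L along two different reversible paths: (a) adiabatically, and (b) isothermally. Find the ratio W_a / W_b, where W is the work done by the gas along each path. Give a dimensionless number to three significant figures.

Path (a) adiabatic: W = P₁V₁(1 − (V₁/V₂)^(γ−1))/(γ−1) → W_a/(P₁V₁) = -2.015.
Path (b) isothermal: W = P₁V₁ ln(V₂/V₁) → W_b/(P₁V₁) = -1.277.
W_a / W_b = -2.015 / -1.277 = 1.577.

W_a / W_b ≈ 1.58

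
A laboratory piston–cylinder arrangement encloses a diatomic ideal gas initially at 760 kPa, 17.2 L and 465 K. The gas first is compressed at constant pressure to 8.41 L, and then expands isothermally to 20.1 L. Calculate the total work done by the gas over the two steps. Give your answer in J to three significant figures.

Step 1 (isobaric): W = PΔV = (760 kPa)(8.41 − 17.2 L) = -6680 J.
After step 1: P = 760 kPa, V = 8.41 L, T = 227.4 K.
Step 2 (isothermal): W = P₁V₁ ln(V₂/V₁) = (6392) ln(20.1/8.41) = 5569 J.
W_total = -6680 + 5569 = -1111 J.

W_total ≈ -1110 J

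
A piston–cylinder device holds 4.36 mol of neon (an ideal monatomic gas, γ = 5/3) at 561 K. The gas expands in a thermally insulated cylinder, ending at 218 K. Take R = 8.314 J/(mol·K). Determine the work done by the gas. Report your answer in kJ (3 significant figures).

W ≈ 18.7 kJ

Adiabatic ⇒ Q = 0, so W_by = −ΔU = nCᵥ(T₁ − T₂).
Cᵥ = 3R/2 = 12.47 J/(mol·K).
W = (4.36)(12.47)(561 − 218) = 18650 J.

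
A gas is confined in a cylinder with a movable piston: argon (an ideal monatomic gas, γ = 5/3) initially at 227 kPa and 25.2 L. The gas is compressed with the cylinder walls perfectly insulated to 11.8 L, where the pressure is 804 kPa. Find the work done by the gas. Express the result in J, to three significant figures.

W ≈ -5650 J

Adiabatic: W = (P₁V₁ − P₂V₂)/(γ − 1) with γ = 5/3.
P₁V₁ = 5720 J, P₂V₂ = 9487 J.
W = (5720 − 9487) / 0.6667 = -5650 J.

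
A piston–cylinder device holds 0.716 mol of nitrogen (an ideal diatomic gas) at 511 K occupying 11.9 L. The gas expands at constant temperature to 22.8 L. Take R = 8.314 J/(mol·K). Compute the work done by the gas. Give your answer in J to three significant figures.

W ≈ 1980 J

Isothermal: W = nRT ln(V₂/V₁).
W = (0.716)(8.314)(511) × ln(22.8/11.9)
  = 3042 × 0.6502
W_by_gas = 1978 J.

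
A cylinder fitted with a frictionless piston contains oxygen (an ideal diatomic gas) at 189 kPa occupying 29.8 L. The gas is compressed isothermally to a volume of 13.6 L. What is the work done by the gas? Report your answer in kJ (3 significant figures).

W ≈ -4.42 kJ

Isothermal: W = nRT ln(V₂/V₁) = P₁V₁ ln(V₂/V₁).
P₁V₁ = (189 kPa)(29.8 L) = 5632 J.
W = 5632 × ln(13.6/29.8) = 5632 × -0.7844
W_by_gas = -4418 J.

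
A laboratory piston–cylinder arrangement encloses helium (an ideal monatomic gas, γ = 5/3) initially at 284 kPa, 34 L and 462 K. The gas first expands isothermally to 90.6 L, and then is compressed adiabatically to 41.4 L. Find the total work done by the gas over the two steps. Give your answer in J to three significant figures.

Step 1 (isothermal): W = P₁V₁ ln(V₂/V₁) = (9656) ln(90.6/34) = 9464 J.
After step 1: P = 106.6 kPa, V = 90.6 L, T = 462 K.
Step 2 (adiabatic): W = (P₁V₁ − P₂V₂)/(γ−1) = (9656 − 16276)/0.667 = -9930 J.
W_total = 9464 − 9930 = -466.3 J.

W_total ≈ -466 J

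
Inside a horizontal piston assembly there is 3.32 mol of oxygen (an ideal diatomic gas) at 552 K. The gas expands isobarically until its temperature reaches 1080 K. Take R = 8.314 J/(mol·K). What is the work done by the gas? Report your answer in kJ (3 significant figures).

Isobaric: W = P ΔV = nR ΔT.
W = (3.32)(8.314)(1080 − 552) = 14574 J.

W ≈ 14.6 kJ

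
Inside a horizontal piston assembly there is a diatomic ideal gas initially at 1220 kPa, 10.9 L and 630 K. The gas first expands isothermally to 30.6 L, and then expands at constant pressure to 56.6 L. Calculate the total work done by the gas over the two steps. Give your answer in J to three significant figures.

W_total ≈ 25000 J

Step 1 (isothermal): W = P₁V₁ ln(V₂/V₁) = (13298) ln(30.6/10.9) = 13727 J.
After step 1: P = 434.6 kPa, V = 30.6 L, T = 630 K.
Step 2 (isobaric): W = PΔV = (434.6 kPa)(56.6 − 30.6 L) = 11299 J.
W_total = 13727 + 11299 = 25026 J.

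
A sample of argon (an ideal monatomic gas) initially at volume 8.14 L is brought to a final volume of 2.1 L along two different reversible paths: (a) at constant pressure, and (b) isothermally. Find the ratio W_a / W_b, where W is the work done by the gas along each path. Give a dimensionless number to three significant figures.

W_a / W_b ≈ 0.548

Path (a) isobaric: W = P₁(V₂ − V₁) → W_a/(P₁V₁) = -0.742.
Path (b) isothermal: W = P₁V₁ ln(V₂/V₁) → W_b/(P₁V₁) = -1.355.
W_a / W_b = -0.742 / -1.355 = 0.5477.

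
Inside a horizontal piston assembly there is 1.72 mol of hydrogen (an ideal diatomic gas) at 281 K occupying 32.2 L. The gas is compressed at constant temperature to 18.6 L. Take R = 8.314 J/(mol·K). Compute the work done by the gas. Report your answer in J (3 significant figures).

Isothermal: W = nRT ln(V₂/V₁).
W = (1.72)(8.314)(281) × ln(18.6/32.2)
  = 4018 × -0.5488
W_by_gas = -2205 J.

W ≈ -2210 J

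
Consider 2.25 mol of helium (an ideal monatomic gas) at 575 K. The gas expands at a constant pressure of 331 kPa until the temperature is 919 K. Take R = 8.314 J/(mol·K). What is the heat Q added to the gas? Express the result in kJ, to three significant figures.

Isobaric: W = nRΔT = (2.25)(8.314)(344) = 6435 J.
ΔU = nCᵥΔT with Cᵥ = 3R/2: ΔU = (2.25)(12.47)(344) = 9653 J.
Q = ΔU + W = 9653 + 6435 = 16088 J.

Q ≈ 16.1 kJ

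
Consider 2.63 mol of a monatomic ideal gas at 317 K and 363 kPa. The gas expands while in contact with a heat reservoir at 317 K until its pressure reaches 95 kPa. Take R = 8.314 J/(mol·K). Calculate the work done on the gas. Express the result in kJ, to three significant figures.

W ≈ -9.29 kJ

Isothermal process: W = nRT ln(V₂/V₁) = nRT ln(P₁/P₂).
W = (2.63)(8.314)(317) × ln(363/95)
  = 6931 × ln(3.821) = 6931 × 1.341
W_by_gas = 9292 J; work on gas = −W_by = -9292 J.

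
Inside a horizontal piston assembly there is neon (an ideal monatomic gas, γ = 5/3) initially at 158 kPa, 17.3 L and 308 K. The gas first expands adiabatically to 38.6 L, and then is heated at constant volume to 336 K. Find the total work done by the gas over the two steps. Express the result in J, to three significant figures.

Step 1 (adiabatic): W = (P₁V₁ − P₂V₂)/(γ−1) = (2733 − 1601)/0.667 = 1699 J.
Step 2 (isochoric): W = 0 (constant volume).
W_total = 1699 + 0 = 1699 J.

W_total ≈ 1700 J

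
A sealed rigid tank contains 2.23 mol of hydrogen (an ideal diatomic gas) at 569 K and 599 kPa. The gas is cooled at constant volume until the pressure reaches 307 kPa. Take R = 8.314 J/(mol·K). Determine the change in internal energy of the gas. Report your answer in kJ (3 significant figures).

ΔU ≈ -12.9 kJ

Constant volume ⇒ W = 0, so Q = ΔU = nCᵥΔT with Cᵥ = 5R/2 = 20.79 J/(mol·K).
At constant V, T₂/T₁ = P₂/P₁ ⇒ ΔT = T₁(P₂/P₁ − 1) = 569·(307/599 − 1) = -277.4 K.
ΔU = (2.23)(20.79)(-277.4) = -12857 J.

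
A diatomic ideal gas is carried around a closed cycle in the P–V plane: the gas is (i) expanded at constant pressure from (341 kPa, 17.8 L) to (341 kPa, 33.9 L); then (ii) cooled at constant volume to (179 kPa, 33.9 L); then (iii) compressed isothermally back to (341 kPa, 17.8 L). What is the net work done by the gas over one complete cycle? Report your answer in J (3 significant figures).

W_net ≈ 1580 J

Leg (i): W = PΔV = (341)(33.9 − 17.8) = 5490 J.
Leg (ii): W = 0.
Leg (iii): W = PᵢVᵢ ln(V_f/Vᵢ) = (6068) ln(17.8/33.9) = -3909 J.
W_net = 5490 − 3909 = 1581 J.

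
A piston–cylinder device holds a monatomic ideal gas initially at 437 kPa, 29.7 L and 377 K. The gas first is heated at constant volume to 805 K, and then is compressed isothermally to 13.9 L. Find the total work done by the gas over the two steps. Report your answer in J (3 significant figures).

Step 1 (isochoric): W = 0 (constant volume).
After step 1: P = 933.1 kPa (V unchanged).
Step 2 (isothermal): W = P₁V₁ ln(V₂/V₁) = (27714) ln(13.9/29.7) = -21042 J.
W_total = 0 − 21042 = -21042 J.

W_total ≈ -21000 J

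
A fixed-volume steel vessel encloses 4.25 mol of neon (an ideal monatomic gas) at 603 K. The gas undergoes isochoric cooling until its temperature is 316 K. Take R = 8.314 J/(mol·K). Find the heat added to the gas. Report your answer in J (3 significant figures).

Q ≈ -15200 J

Constant volume ⇒ W = 0, so Q = ΔU = nCᵥΔT with Cᵥ = 3R/2 = 12.47 J/(mol·K).
ΔU = (4.25)(12.47)(316 − 603) = -15212 J.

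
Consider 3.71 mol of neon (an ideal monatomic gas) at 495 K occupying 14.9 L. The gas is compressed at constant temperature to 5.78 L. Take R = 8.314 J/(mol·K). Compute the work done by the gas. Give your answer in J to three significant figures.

W ≈ -14500 J

Isothermal: W = nRT ln(V₂/V₁).
W = (3.71)(8.314)(495) × ln(5.78/14.9)
  = 15268 × -0.947
W_by_gas = -14458 J.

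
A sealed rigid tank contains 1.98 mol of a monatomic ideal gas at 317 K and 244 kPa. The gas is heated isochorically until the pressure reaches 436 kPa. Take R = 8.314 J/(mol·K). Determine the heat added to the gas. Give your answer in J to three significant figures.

Constant volume ⇒ W = 0, so Q = ΔU = nCᵥΔT with Cᵥ = 3R/2 = 12.47 J/(mol·K).
At constant V, T₂/T₁ = P₂/P₁ ⇒ ΔT = T₁(P₂/P₁ − 1) = 317·(436/244 − 1) = 249.4 K.
ΔU = (1.98)(12.47)(249.4) = 6159 J.

Q ≈ 6160 J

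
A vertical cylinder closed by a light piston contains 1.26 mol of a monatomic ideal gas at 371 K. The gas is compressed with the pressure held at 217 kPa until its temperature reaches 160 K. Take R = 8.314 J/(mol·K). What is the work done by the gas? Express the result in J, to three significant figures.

W ≈ -2210 J

Isobaric: W = P ΔV = nR ΔT.
W = (1.26)(8.314)(160 − 371) = -2210 J.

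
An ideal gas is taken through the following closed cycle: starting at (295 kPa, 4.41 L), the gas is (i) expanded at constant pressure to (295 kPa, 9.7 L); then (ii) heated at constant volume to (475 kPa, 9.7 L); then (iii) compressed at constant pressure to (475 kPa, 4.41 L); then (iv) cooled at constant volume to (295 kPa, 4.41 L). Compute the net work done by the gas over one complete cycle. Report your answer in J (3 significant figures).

Constant-volume legs do no work.
W(i) = (295)(9.7 − 4.41) = 1561 J; W(iii) = (475)(4.41 − 9.7) = -2513 J.
W_net = 1561 − 2513 = -952.2 J (the counter-clockwise enclosed area).

W_net ≈ -952 J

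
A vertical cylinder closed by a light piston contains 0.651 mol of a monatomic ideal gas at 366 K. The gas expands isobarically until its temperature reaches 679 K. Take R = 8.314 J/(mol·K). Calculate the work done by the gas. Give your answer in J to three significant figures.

W ≈ 1690 J

Isobaric: W = P ΔV = nR ΔT.
W = (0.651)(8.314)(679 − 366) = 1694 J.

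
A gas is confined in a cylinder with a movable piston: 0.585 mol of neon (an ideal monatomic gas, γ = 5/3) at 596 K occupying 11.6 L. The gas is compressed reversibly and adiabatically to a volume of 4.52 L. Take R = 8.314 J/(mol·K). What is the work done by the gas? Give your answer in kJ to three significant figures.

W ≈ -3.80 kJ

Adiabatic: TV^(γ−1) = const with γ = 5/3.
T₂ = T₁ (V₁/V₂)^(γ−1) = 596 × (11.6/4.52)^0.667 = 596 × 1.874 = 1117 K.
W_by = nCᵥ(T₁ − T₂) = (0.585)(12.47)(596 − 1117) = -3802 J.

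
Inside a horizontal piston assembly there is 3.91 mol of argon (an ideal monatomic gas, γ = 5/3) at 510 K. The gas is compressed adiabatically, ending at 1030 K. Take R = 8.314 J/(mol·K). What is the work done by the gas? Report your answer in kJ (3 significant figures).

W ≈ -25.4 kJ

Adiabatic ⇒ Q = 0, so W_by = −ΔU = nCᵥ(T₁ − T₂).
Cᵥ = 3R/2 = 12.47 J/(mol·K).
W = (3.91)(12.47)(510 − 1030) = -25356 J.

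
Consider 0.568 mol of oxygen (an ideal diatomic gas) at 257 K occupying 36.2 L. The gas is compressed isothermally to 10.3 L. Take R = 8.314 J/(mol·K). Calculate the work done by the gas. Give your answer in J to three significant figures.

Isothermal: W = nRT ln(V₂/V₁).
W = (0.568)(8.314)(257) × ln(10.3/36.2)
  = 1214 × -1.257
W_by_gas = -1525 J.

W ≈ -1530 J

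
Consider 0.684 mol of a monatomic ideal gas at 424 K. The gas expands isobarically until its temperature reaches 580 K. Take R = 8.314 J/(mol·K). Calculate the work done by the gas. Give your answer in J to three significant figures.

W ≈ 887 J

Isobaric: W = P ΔV = nR ΔT.
W = (0.684)(8.314)(580 − 424) = 887.1 J.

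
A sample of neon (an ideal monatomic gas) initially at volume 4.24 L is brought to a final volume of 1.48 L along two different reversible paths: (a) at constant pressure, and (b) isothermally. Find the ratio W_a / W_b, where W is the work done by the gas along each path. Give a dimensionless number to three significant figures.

W_a / W_b ≈ 0.618

Path (a) isobaric: W = P₁(V₂ − V₁) → W_a/(P₁V₁) = -0.6509.
Path (b) isothermal: W = P₁V₁ ln(V₂/V₁) → W_b/(P₁V₁) = -1.053.
W_a / W_b = -0.6509 / -1.053 = 0.6185.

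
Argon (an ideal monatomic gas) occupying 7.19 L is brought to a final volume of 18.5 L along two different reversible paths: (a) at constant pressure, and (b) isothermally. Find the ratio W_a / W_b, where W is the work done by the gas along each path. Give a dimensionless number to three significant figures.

Path (a) isobaric: W = P₁(V₂ − V₁) → W_a/(P₁V₁) = 1.573.
Path (b) isothermal: W = P₁V₁ ln(V₂/V₁) → W_b/(P₁V₁) = 0.9451.
W_a / W_b = 1.573 / 0.9451 = 1.664.

W_a / W_b ≈ 1.66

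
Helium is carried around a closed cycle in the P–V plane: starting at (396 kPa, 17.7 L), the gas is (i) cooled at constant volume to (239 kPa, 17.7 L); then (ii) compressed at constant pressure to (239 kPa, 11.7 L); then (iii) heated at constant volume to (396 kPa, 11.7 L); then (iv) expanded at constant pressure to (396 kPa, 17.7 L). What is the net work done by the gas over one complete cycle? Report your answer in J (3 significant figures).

Constant-volume legs do no work.
W(ii) = (239)(11.7 − 17.7) = -1434 J; W(iv) = (396)(17.7 − 11.7) = 2376 J.
W_net = -1434 + 2376 = 942 J (the clockwise enclosed area).

W_net ≈ 942 J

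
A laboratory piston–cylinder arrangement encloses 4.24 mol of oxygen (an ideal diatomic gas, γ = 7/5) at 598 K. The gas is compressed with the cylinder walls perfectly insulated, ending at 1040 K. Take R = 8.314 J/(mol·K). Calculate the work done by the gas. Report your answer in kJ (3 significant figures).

Adiabatic ⇒ Q = 0, so W_by = −ΔU = nCᵥ(T₁ − T₂).
Cᵥ = 5R/2 = 20.79 J/(mol·K).
W = (4.24)(20.79)(598 − 1040) = -38953 J.

W ≈ -39.0 kJ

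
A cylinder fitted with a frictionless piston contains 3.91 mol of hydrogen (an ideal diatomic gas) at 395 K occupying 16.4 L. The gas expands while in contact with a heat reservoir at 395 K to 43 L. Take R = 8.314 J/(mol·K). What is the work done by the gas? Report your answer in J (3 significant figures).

W ≈ 12400 J

Isothermal: W = nRT ln(V₂/V₁).
W = (3.91)(8.314)(395) × ln(43/16.4)
  = 12841 × 0.9639
W_by_gas = 12377 J.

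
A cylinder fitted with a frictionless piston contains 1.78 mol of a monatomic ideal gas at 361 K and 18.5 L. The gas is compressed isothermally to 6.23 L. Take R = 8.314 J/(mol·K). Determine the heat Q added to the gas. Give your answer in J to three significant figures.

Q ≈ -5810 J

Isothermal ⇒ ΔU = 0, so Q = W = nRT ln(V₂/V₁).
Q = (1.78)(8.314)(361) ln(6.23/18.5) = 5342 × -1.088 = -5815 J.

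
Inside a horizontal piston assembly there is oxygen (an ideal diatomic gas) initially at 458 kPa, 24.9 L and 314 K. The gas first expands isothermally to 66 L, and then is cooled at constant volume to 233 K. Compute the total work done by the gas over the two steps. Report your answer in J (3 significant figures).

Step 1 (isothermal): W = P₁V₁ ln(V₂/V₁) = (11404) ln(66/24.9) = 11117 J.
Step 2 (isochoric): W = 0 (constant volume).
W_total = 11117 + 0 = 11117 J.

W_total ≈ 11100 J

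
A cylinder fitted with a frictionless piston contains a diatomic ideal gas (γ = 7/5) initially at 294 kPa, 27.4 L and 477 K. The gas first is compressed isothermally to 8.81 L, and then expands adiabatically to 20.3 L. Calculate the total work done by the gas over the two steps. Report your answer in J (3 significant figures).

Step 1 (isothermal): W = P₁V₁ ln(V₂/V₁) = (8056) ln(8.81/27.4) = -9140 J.
After step 1: P = 914.4 kPa, V = 8.81 L, T = 477 K.
Step 2 (adiabatic): W = (P₁V₁ − P₂V₂)/(γ−1) = (8056 − 5769)/0.4 = 5717 J.
W_total = -9140 + 5717 = -3423 J.

W_total ≈ -3420 J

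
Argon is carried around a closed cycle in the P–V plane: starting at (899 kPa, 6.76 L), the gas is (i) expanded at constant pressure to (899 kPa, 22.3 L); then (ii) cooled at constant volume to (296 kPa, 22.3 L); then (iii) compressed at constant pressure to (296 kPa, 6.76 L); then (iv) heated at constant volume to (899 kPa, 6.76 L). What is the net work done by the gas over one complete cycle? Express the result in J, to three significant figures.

W_net ≈ 9370 J

Constant-volume legs do no work.
W(i) = (899)(22.3 − 6.76) = 13970 J; W(iii) = (296)(6.76 − 22.3) = -4600 J.
W_net = 13970 − 4600 = 9371 J (the clockwise enclosed area).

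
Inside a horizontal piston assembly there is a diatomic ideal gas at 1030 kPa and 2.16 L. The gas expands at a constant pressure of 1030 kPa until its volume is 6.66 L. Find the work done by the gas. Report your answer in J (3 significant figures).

Isobaric: W = P ΔV.
W = (1030 kPa)(6.66 − 2.16 L) = (1030)(4.5) = 4635 J.

W ≈ 4640 J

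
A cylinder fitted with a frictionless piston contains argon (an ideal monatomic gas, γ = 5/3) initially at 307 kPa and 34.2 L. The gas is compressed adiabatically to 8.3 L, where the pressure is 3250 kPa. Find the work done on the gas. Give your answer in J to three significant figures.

W ≈ 24700 J

Adiabatic: W = (P₁V₁ − P₂V₂)/(γ − 1) with γ = 5/3.
P₁V₁ = 10499 J, P₂V₂ = 26975 J.
W = (10499 − 26975) / 0.6667 = -24713 J.
Work on gas = −W_by = 24713 J.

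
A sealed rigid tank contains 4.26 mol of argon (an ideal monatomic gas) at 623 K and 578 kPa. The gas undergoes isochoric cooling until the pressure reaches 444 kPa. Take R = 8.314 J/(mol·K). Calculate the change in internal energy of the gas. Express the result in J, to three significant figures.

ΔU ≈ -7670 J

Constant volume ⇒ W = 0, so Q = ΔU = nCᵥΔT with Cᵥ = 3R/2 = 12.47 J/(mol·K).
At constant V, T₂/T₁ = P₂/P₁ ⇒ ΔT = T₁(P₂/P₁ − 1) = 623·(444/578 − 1) = -144.4 K.
ΔU = (4.26)(12.47)(-144.4) = -7673 J.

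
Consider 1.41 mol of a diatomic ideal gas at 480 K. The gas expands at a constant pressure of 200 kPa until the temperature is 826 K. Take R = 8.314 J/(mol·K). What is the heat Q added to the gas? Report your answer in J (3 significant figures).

Isobaric: W = nRΔT = (1.41)(8.314)(346) = 4056 J.
ΔU = nCᵥΔT with Cᵥ = 5R/2: ΔU = (1.41)(20.79)(346) = 10140 J.
Q = ΔU + W = 10140 + 4056 = 14196 J.

Q ≈ 14200 J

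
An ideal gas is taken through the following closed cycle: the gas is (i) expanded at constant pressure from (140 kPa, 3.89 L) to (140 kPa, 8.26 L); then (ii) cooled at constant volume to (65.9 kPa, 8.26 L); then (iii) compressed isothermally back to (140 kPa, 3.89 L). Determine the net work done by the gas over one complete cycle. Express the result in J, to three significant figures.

W_net ≈ 202 J

Leg (i): W = PΔV = (140)(8.26 − 3.89) = 611.8 J.
Leg (ii): W = 0.
Leg (iii): W = PᵢVᵢ ln(V_f/Vᵢ) = (544.3) ln(3.89/8.26) = -409.9 J.
W_net = 611.8 − 409.9 = 201.9 J.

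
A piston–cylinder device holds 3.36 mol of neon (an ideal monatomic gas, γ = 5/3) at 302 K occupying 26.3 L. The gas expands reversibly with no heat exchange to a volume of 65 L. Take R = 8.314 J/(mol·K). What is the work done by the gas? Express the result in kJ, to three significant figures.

Adiabatic: TV^(γ−1) = const with γ = 5/3.
T₂ = T₁ (V₁/V₂)^(γ−1) = 302 × (26.3/65)^0.667 = 302 × 0.5471 = 165.2 K.
W_by = nCᵥ(T₁ − T₂) = (3.36)(12.47)(302 − 165.2) = 5732 J.

W ≈ 5.73 kJ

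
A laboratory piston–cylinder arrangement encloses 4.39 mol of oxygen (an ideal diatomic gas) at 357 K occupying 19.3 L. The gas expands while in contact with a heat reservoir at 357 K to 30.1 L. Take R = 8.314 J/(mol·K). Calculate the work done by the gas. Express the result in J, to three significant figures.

W ≈ 5790 J

Isothermal: W = nRT ln(V₂/V₁).
W = (4.39)(8.314)(357) × ln(30.1/19.3)
  = 13030 × 0.4444
W_by_gas = 5791 J.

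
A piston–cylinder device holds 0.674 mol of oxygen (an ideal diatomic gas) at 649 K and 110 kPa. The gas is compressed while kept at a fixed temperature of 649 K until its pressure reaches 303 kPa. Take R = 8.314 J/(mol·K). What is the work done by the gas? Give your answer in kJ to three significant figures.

Isothermal process: W = nRT ln(V₂/V₁) = nRT ln(P₁/P₂).
W = (0.674)(8.314)(649) × ln(110/303)
  = 3637 × ln(0.363) = 3637 × -1.013
W_by_gas = -3685 J.

W ≈ -3.68 kJ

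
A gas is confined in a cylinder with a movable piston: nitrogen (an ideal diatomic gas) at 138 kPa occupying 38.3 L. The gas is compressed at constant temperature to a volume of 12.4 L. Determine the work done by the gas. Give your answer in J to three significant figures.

Isothermal: W = nRT ln(V₂/V₁) = P₁V₁ ln(V₂/V₁).
P₁V₁ = (138 kPa)(38.3 L) = 5285 J.
W = 5285 × ln(12.4/38.3) = 5285 × -1.128
W_by_gas = -5961 J.

W ≈ -5960 J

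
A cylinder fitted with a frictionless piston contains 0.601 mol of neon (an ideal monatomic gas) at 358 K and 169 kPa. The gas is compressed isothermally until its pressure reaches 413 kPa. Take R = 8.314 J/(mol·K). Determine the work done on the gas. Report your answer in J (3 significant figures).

Isothermal process: W = nRT ln(V₂/V₁) = nRT ln(P₁/P₂).
W = (0.601)(8.314)(358) × ln(169/413)
  = 1789 × ln(0.4092) = 1789 × -0.8935
W_by_gas = -1598 J; work on gas = −W_by = 1598 J.

W ≈ 1600 J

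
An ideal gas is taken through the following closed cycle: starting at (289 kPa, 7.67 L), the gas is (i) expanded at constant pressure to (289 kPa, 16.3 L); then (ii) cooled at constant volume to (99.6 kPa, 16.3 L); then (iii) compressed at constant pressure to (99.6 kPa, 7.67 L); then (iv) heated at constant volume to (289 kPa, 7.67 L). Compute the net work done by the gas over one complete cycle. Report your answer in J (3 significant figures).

W_net ≈ 1630 J

Constant-volume legs do no work.
W(i) = (289)(16.3 − 7.67) = 2494 J; W(iii) = (99.6)(7.67 − 16.3) = -859.5 J.
W_net = 2494 − 859.5 = 1635 J (the clockwise enclosed area).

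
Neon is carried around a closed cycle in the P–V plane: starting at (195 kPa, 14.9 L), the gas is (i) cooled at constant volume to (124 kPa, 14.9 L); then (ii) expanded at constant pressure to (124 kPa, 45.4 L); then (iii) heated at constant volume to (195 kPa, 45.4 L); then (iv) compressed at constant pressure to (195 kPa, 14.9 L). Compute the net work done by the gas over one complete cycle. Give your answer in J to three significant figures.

Constant-volume legs do no work.
W(ii) = (124)(45.4 − 14.9) = 3782 J; W(iv) = (195)(14.9 − 45.4) = -5948 J.
W_net = 3782 − 5948 = -2166 J (the counter-clockwise enclosed area).

W_net ≈ -2170 J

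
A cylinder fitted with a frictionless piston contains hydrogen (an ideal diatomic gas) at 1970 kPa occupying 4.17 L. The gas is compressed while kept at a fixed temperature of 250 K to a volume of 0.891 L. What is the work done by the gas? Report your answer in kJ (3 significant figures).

Isothermal: W = nRT ln(V₂/V₁) = P₁V₁ ln(V₂/V₁).
P₁V₁ = (1970 kPa)(4.17 L) = 8215 J.
W = 8215 × ln(0.891/4.17) = 8215 × -1.543
W_by_gas = -12678 J.

W ≈ -12.7 kJ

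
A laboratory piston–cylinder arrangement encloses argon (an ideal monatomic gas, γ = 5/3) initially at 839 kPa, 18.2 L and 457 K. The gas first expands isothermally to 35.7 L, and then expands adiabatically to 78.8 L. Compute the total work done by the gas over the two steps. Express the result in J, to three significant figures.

W_total ≈ 19700 J

Step 1 (isothermal): W = P₁V₁ ln(V₂/V₁) = (15270) ln(35.7/18.2) = 10288 J.
After step 1: P = 427.7 kPa, V = 35.7 L, T = 457 K.
Step 2 (adiabatic): W = (P₁V₁ − P₂V₂)/(γ−1) = (15270 − 9007)/0.667 = 9394 J.
W_total = 10288 + 9394 = 19681 J.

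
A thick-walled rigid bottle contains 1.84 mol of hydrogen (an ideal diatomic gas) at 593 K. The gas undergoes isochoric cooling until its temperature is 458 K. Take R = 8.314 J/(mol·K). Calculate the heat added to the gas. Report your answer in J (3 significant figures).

Constant volume ⇒ W = 0, so Q = ΔU = nCᵥΔT with Cᵥ = 5R/2 = 20.79 J/(mol·K).
ΔU = (1.84)(20.79)(458 − 593) = -5163 J.

Q ≈ -5160 J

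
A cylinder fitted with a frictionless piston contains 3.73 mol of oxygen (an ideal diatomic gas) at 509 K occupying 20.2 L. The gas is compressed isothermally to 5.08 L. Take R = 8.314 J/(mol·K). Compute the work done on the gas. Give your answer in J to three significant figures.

Isothermal: W = nRT ln(V₂/V₁).
W = (3.73)(8.314)(509) × ln(5.08/20.2)
  = 15785 × -1.38
W_by_gas = -21789 J; work on gas = −W_by = 21789 J.

W ≈ 21800 J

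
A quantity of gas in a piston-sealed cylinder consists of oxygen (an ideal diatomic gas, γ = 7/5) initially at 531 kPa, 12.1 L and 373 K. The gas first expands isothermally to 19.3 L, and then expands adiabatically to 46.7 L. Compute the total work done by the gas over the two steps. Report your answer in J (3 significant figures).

W_total ≈ 7780 J

Step 1 (isothermal): W = P₁V₁ ln(V₂/V₁) = (6425) ln(19.3/12.1) = 3000 J.
After step 1: P = 332.9 kPa, V = 19.3 L, T = 373 K.
Step 2 (adiabatic): W = (P₁V₁ − P₂V₂)/(γ−1) = (6425 − 4512)/0.4 = 4783 J.
W_total = 3000 + 4783 = 7782 J.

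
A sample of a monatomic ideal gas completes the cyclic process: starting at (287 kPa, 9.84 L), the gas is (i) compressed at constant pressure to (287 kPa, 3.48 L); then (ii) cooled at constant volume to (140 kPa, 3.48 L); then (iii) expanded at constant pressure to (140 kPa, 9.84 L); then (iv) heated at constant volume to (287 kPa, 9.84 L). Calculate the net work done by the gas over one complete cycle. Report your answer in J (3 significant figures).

Constant-volume legs do no work.
W(i) = (287)(3.48 − 9.84) = -1825 J; W(iii) = (140)(9.84 − 3.48) = 890.4 J.
W_net = -1825 + 890.4 = -934.9 J (the counter-clockwise enclosed area).

W_net ≈ -935 J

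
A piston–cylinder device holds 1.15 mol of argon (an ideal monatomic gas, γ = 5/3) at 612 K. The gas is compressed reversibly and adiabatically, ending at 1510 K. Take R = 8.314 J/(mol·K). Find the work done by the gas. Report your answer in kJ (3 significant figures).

W ≈ -12.9 kJ

Adiabatic ⇒ Q = 0, so W_by = −ΔU = nCᵥ(T₁ − T₂).
Cᵥ = 3R/2 = 12.47 J/(mol·K).
W = (1.15)(12.47)(612 − 1510) = -12879 J.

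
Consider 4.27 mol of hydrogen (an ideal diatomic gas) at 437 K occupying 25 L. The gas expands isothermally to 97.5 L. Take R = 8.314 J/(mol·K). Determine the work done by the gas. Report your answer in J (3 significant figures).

W ≈ 21100 J

Isothermal: W = nRT ln(V₂/V₁).
W = (4.27)(8.314)(437) × ln(97.5/25)
  = 15514 × 1.361
W_by_gas = 21114 J.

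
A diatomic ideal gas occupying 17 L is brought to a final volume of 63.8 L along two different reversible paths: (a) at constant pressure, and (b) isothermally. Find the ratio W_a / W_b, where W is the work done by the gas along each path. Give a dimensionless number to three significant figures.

W_a / W_b ≈ 2.08

Path (a) isobaric: W = P₁(V₂ − V₁) → W_a/(P₁V₁) = 2.753.
Path (b) isothermal: W = P₁V₁ ln(V₂/V₁) → W_b/(P₁V₁) = 1.323.
W_a / W_b = 2.753 / 1.323 = 2.082.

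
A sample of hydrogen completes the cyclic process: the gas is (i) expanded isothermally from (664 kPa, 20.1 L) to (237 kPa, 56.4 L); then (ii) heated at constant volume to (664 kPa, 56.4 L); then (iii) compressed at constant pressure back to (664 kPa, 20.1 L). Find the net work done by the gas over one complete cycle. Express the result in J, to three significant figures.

W_net ≈ -10300 J

Leg (i): W = PᵢVᵢ ln(V_f/Vᵢ) = (13346) ln(56.4/20.1) = 13770 J.
Leg (ii): W = 0.
Leg (iii): W = PΔV = (664)(20.1 − 56.4) = -24103 J.
W_net = 13770 − 24103 = -10333 J.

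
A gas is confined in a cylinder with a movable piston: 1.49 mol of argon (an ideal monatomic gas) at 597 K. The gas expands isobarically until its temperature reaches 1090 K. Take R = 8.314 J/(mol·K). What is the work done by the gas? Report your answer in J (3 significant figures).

Isobaric: W = P ΔV = nR ΔT.
W = (1.49)(8.314)(1090 − 597) = 6107 J.

W ≈ 6110 J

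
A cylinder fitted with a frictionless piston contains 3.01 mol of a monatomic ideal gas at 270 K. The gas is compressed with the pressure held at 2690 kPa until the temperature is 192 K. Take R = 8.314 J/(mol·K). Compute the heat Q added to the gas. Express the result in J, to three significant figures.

Q ≈ -4880 J

Isobaric: W = nRΔT = (3.01)(8.314)(-78) = -1952 J.
ΔU = nCᵥΔT with Cᵥ = 3R/2: ΔU = (3.01)(12.47)(-78) = -2928 J.
Q = ΔU + W = -2928 − 1952 = -4880 J.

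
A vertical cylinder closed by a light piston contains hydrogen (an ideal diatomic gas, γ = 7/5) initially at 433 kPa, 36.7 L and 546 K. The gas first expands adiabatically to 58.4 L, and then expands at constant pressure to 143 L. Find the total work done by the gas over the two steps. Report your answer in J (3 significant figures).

Step 1 (adiabatic): W = (P₁V₁ − P₂V₂)/(γ−1) = (15891 − 13196)/0.4 = 6737 J.
After step 1: P = 226 kPa, V = 58.4 L, T = 453.4 K.
Step 2 (isobaric): W = PΔV = (226 kPa)(143 − 58.4 L) = 19117 J.
W_total = 6737 + 19117 = 25853 J.

W_total ≈ 25900 J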